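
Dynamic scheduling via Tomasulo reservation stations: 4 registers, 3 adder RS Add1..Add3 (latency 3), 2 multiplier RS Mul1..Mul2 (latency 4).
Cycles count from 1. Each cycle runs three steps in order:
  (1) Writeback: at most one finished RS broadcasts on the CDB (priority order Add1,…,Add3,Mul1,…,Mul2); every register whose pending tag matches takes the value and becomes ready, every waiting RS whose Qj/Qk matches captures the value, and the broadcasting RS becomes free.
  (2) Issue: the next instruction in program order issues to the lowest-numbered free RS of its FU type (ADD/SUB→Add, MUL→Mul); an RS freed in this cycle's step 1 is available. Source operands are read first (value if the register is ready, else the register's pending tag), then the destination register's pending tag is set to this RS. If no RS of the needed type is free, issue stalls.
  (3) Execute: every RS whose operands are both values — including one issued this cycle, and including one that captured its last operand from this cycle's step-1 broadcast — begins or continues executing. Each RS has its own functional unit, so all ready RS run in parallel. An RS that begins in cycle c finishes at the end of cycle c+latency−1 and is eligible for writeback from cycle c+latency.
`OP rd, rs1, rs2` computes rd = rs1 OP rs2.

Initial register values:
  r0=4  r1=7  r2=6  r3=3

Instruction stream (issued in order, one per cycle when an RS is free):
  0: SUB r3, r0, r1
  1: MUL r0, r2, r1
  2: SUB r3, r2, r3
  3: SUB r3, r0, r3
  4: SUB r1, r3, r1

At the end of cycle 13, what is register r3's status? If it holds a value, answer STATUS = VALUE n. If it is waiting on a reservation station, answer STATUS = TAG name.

STATUS = VALUE 33

  c1: issue SUB r3<-Add1  regs: r0:4,r1:7,r2:6,r3:Add1
  c2: issue MUL r0<-Mul1  regs: r0:Mul1,r1:7,r2:6,r3:Add1
  c3: issue SUB r3<-Add2  regs: r0:Mul1,r1:7,r2:6,r3:Add2
  c4: CDB Add1=-3; issue SUB r3<-Add1  regs: r0:Mul1,r1:7,r2:6,r3:Add1
  c5: issue SUB r1<-Add3  regs: r0:Mul1,r1:Add3,r2:6,r3:Add1
  c6: CDB Mul1=42  regs: r0:42,r1:Add3,r2:6,r3:Add1
  c7: CDB Add2=9  regs: r0:42,r1:Add3,r2:6,r3:Add1
  c8: -  regs: r0:42,r1:Add3,r2:6,r3:Add1
  c9: -  regs: r0:42,r1:Add3,r2:6,r3:Add1
  c10: CDB Add1=33  regs: r0:42,r1:Add3,r2:6,r3:33
  c11: -  regs: r0:42,r1:Add3,r2:6,r3:33
  c12: -  regs: r0:42,r1:Add3,r2:6,r3:33
  c13: CDB Add3=26  regs: r0:42,r1:26,r2:6,r3:33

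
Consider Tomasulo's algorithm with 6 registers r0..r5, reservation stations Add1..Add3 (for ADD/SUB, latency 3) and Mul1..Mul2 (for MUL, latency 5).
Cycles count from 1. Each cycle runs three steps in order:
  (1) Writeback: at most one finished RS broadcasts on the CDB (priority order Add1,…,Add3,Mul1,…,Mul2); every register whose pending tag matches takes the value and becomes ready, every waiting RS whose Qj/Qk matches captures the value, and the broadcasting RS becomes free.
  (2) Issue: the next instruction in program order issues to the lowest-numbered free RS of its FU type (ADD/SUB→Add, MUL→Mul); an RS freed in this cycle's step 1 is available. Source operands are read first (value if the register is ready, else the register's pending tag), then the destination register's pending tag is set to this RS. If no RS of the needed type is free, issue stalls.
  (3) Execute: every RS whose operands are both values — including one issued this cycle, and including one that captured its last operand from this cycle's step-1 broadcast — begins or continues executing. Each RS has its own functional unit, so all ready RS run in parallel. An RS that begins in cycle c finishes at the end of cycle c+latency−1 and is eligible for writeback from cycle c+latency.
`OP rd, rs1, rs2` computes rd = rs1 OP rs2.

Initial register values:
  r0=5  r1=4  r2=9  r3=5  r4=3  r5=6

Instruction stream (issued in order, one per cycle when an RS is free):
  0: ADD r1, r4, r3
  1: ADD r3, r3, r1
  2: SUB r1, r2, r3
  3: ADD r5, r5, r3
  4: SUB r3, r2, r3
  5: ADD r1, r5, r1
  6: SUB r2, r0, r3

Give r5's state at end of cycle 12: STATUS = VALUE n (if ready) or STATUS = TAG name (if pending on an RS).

cycle 1: issue ADD r1<-Add1 // r0:5,r1:Add1,r2:9,r3:5,r4:3,r5:6
cycle 2: issue ADD r3<-Add2 // r0:5,r1:Add1,r2:9,r3:Add2,r4:3,r5:6
cycle 3: issue SUB r1<-Add3 // r0:5,r1:Add3,r2:9,r3:Add2,r4:3,r5:6
cycle 4: CDB Add1=8; issue ADD r5<-Add1 // r0:5,r1:Add3,r2:9,r3:Add2,r4:3,r5:Add1
cycle 5: stall // r0:5,r1:Add3,r2:9,r3:Add2,r4:3,r5:Add1
cycle 6: stall // r0:5,r1:Add3,r2:9,r3:Add2,r4:3,r5:Add1
cycle 7: CDB Add2=13; issue SUB r3<-Add2 // r0:5,r1:Add3,r2:9,r3:Add2,r4:3,r5:Add1
cycle 8: stall // r0:5,r1:Add3,r2:9,r3:Add2,r4:3,r5:Add1
cycle 9: stall // r0:5,r1:Add3,r2:9,r3:Add2,r4:3,r5:Add1
cycle 10: CDB Add1=19; issue ADD r1<-Add1 // r0:5,r1:Add1,r2:9,r3:Add2,r4:3,r5:19
cycle 11: CDB Add2=-4; issue SUB r2<-Add2 // r0:5,r1:Add1,r2:Add2,r3:-4,r4:3,r5:19
cycle 12: CDB Add3=-4 // r0:5,r1:Add1,r2:Add2,r3:-4,r4:3,r5:19

STATUS = VALUE 19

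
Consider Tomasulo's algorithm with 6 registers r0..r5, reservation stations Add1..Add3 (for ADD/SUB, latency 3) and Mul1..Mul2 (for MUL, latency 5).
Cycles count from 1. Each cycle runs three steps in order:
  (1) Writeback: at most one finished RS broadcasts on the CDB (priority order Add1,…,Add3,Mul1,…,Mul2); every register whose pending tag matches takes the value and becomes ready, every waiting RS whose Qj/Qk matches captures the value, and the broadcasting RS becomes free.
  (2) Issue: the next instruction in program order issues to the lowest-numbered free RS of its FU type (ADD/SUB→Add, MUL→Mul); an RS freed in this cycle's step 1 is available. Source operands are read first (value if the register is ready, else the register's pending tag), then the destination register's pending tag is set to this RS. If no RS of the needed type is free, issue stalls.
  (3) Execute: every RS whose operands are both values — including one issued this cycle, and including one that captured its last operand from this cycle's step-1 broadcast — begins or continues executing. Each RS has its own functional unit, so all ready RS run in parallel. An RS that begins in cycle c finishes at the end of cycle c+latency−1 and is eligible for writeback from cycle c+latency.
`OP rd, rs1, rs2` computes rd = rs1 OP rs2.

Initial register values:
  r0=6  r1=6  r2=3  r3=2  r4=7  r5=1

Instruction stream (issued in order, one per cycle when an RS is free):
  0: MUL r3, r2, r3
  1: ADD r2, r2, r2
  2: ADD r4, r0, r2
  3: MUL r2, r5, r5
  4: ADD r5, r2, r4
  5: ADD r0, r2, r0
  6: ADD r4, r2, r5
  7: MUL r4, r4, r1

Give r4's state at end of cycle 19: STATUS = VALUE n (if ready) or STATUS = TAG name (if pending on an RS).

STATUS = TAG Mul1

cycle 1: issue MUL r3<-Mul1 // r0:6,r1:6,r2:3,r3:Mul1,r4:7,r5:1
cycle 2: issue ADD r2<-Add1 // r0:6,r1:6,r2:Add1,r3:Mul1,r4:7,r5:1
cycle 3: issue ADD r4<-Add2 // r0:6,r1:6,r2:Add1,r3:Mul1,r4:Add2,r5:1
cycle 4: issue MUL r2<-Mul2 // r0:6,r1:6,r2:Mul2,r3:Mul1,r4:Add2,r5:1
cycle 5: CDB Add1=6; issue ADD r5<-Add1 // r0:6,r1:6,r2:Mul2,r3:Mul1,r4:Add2,r5:Add1
cycle 6: CDB Mul1=6; issue ADD r0<-Add3 // r0:Add3,r1:6,r2:Mul2,r3:6,r4:Add2,r5:Add1
cycle 7: stall // r0:Add3,r1:6,r2:Mul2,r3:6,r4:Add2,r5:Add1
cycle 8: CDB Add2=12; issue ADD r4<-Add2 // r0:Add3,r1:6,r2:Mul2,r3:6,r4:Add2,r5:Add1
cycle 9: CDB Mul2=1; issue MUL r4<-Mul1 // r0:Add3,r1:6,r2:1,r3:6,r4:Mul1,r5:Add1
cycle 10: - // r0:Add3,r1:6,r2:1,r3:6,r4:Mul1,r5:Add1
cycle 11: - // r0:Add3,r1:6,r2:1,r3:6,r4:Mul1,r5:Add1
cycle 12: CDB Add1=13 // r0:Add3,r1:6,r2:1,r3:6,r4:Mul1,r5:13
cycle 13: CDB Add3=7 // r0:7,r1:6,r2:1,r3:6,r4:Mul1,r5:13
cycle 14: - // r0:7,r1:6,r2:1,r3:6,r4:Mul1,r5:13
cycle 15: CDB Add2=14 // r0:7,r1:6,r2:1,r3:6,r4:Mul1,r5:13
cycle 16: - // r0:7,r1:6,r2:1,r3:6,r4:Mul1,r5:13
cycle 17: - // r0:7,r1:6,r2:1,r3:6,r4:Mul1,r5:13
cycle 18: - // r0:7,r1:6,r2:1,r3:6,r4:Mul1,r5:13
cycle 19: - // r0:7,r1:6,r2:1,r3:6,r4:Mul1,r5:13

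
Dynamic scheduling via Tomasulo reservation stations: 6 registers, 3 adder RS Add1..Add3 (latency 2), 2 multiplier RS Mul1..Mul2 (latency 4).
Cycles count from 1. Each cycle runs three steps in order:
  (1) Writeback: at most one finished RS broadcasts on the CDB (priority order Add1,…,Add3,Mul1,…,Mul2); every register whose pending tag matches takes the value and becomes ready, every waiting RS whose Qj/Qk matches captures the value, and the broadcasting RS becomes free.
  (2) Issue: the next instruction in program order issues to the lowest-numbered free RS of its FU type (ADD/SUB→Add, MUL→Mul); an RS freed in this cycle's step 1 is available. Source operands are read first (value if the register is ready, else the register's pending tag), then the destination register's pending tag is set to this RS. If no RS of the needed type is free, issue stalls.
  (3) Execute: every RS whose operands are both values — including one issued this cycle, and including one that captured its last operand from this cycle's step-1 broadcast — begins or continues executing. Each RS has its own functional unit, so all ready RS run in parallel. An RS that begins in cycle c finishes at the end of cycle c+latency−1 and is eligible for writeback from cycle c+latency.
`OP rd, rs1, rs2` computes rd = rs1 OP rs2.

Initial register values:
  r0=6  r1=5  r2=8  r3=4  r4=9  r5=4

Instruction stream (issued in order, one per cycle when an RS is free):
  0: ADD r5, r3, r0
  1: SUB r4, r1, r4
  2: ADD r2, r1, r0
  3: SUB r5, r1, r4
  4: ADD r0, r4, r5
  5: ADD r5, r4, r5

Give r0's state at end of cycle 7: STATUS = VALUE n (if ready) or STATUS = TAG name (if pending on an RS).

c1: issue ADD r5<-Add1 | r0:6,r1:5,r2:8,r3:4,r4:9,r5:Add1
c2: issue SUB r4<-Add2 | r0:6,r1:5,r2:8,r3:4,r4:Add2,r5:Add1
c3: CDB Add1=10; issue ADD r2<-Add1 | r0:6,r1:5,r2:Add1,r3:4,r4:Add2,r5:10
c4: CDB Add2=-4; issue SUB r5<-Add2 | r0:6,r1:5,r2:Add1,r3:4,r4:-4,r5:Add2
c5: CDB Add1=11; issue ADD r0<-Add1 | r0:Add1,r1:5,r2:11,r3:4,r4:-4,r5:Add2
c6: CDB Add2=9; issue ADD r5<-Add2 | r0:Add1,r1:5,r2:11,r3:4,r4:-4,r5:Add2
c7: - | r0:Add1,r1:5,r2:11,r3:4,r4:-4,r5:Add2

STATUS = TAG Add1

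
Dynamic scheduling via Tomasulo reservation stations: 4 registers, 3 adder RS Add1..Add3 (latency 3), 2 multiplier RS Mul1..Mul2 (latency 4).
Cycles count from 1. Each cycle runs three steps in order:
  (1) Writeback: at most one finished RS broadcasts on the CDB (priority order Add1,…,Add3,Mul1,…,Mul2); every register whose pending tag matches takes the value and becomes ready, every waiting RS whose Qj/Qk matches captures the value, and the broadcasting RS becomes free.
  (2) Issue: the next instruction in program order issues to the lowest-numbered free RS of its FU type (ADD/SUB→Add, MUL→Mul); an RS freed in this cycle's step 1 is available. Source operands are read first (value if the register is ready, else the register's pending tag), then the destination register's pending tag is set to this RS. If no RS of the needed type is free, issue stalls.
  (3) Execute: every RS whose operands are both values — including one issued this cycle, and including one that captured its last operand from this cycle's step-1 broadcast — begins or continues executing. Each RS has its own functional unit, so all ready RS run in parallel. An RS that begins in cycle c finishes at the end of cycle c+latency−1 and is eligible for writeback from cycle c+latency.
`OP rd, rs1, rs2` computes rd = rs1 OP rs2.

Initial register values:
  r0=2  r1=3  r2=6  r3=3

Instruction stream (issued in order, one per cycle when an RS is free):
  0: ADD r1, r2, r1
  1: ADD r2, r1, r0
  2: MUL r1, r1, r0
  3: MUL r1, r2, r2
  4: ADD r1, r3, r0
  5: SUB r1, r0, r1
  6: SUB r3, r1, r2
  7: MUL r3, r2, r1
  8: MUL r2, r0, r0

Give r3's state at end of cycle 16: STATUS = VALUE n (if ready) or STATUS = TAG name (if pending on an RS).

c1: issue ADD r1<-Add1 | r0:2,r1:Add1,r2:6,r3:3
c2: issue ADD r2<-Add2 | r0:2,r1:Add1,r2:Add2,r3:3
c3: issue MUL r1<-Mul1 | r0:2,r1:Mul1,r2:Add2,r3:3
c4: CDB Add1=9; issue MUL r1<-Mul2 | r0:2,r1:Mul2,r2:Add2,r3:3
c5: issue ADD r1<-Add1 | r0:2,r1:Add1,r2:Add2,r3:3
c6: issue SUB r1<-Add3 | r0:2,r1:Add3,r2:Add2,r3:3
c7: CDB Add2=11; issue SUB r3<-Add2 | r0:2,r1:Add3,r2:11,r3:Add2
c8: CDB Add1=5; stall | r0:2,r1:Add3,r2:11,r3:Add2
c9: CDB Mul1=18; issue MUL r3<-Mul1 | r0:2,r1:Add3,r2:11,r3:Mul1
c10: stall | r0:2,r1:Add3,r2:11,r3:Mul1
c11: CDB Add3=-3; stall | r0:2,r1:-3,r2:11,r3:Mul1
c12: CDB Mul2=121; issue MUL r2<-Mul2 | r0:2,r1:-3,r2:Mul2,r3:Mul1
c13: - | r0:2,r1:-3,r2:Mul2,r3:Mul1
c14: CDB Add2=-14 | r0:2,r1:-3,r2:Mul2,r3:Mul1
c15: CDB Mul1=-33 | r0:2,r1:-3,r2:Mul2,r3:-33
c16: CDB Mul2=4 | r0:2,r1:-3,r2:4,r3:-33

STATUS = VALUE -33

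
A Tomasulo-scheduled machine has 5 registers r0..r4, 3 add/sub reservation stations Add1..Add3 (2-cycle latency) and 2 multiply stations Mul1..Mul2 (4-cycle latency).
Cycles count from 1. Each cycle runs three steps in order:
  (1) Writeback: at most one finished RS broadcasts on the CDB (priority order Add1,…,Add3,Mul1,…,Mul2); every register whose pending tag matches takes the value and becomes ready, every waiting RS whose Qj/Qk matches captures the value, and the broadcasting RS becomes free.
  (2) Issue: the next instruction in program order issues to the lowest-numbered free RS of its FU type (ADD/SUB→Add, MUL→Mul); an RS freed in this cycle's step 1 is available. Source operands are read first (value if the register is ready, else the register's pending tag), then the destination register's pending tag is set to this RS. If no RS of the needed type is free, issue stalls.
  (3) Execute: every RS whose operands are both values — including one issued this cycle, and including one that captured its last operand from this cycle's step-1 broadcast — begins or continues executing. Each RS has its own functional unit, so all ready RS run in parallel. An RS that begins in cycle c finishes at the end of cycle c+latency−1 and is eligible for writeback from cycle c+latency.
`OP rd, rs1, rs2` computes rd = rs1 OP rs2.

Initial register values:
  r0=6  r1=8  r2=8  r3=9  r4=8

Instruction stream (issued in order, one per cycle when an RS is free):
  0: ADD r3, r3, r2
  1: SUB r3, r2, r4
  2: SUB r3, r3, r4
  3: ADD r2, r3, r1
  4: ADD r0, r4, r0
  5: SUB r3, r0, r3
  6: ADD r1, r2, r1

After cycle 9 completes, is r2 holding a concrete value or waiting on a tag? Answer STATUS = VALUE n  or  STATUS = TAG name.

  c1: issue ADD r3<-Add1  regs: r0:6,r1:8,r2:8,r3:Add1,r4:8
  c2: issue SUB r3<-Add2  regs: r0:6,r1:8,r2:8,r3:Add2,r4:8
  c3: CDB Add1=17; issue SUB r3<-Add1  regs: r0:6,r1:8,r2:8,r3:Add1,r4:8
  c4: CDB Add2=0; issue ADD r2<-Add2  regs: r0:6,r1:8,r2:Add2,r3:Add1,r4:8
  c5: issue ADD r0<-Add3  regs: r0:Add3,r1:8,r2:Add2,r3:Add1,r4:8
  c6: CDB Add1=-8; issue SUB r3<-Add1  regs: r0:Add3,r1:8,r2:Add2,r3:Add1,r4:8
  c7: CDB Add3=14; issue ADD r1<-Add3  regs: r0:14,r1:Add3,r2:Add2,r3:Add1,r4:8
  c8: CDB Add2=0  regs: r0:14,r1:Add3,r2:0,r3:Add1,r4:8
  c9: CDB Add1=22  regs: r0:14,r1:Add3,r2:0,r3:22,r4:8

STATUS = VALUE 0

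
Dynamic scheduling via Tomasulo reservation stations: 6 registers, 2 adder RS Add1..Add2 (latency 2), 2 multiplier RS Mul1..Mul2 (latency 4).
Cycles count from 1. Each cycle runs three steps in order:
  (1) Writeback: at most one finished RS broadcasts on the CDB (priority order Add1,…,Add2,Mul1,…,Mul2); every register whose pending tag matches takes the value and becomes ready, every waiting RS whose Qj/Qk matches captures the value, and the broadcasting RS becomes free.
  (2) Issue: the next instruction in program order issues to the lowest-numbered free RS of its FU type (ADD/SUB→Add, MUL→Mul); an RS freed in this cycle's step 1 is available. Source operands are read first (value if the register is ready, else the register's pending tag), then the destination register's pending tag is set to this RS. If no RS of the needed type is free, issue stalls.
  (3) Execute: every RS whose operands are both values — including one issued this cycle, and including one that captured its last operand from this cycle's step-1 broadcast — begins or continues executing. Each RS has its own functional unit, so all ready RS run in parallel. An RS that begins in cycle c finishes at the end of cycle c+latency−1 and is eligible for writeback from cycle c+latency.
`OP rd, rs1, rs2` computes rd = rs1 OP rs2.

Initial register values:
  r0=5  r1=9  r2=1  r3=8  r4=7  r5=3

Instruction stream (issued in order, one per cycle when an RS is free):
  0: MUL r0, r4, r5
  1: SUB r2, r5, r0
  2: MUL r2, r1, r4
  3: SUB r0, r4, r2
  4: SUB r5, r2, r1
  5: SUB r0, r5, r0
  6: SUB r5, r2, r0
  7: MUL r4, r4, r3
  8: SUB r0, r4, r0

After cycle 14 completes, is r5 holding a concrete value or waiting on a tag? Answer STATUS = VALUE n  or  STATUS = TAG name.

c1: issue MUL r0<-Mul1 | r0:Mul1,r1:9,r2:1,r3:8,r4:7,r5:3
c2: issue SUB r2<-Add1 | r0:Mul1,r1:9,r2:Add1,r3:8,r4:7,r5:3
c3: issue MUL r2<-Mul2 | r0:Mul1,r1:9,r2:Mul2,r3:8,r4:7,r5:3
c4: issue SUB r0<-Add2 | r0:Add2,r1:9,r2:Mul2,r3:8,r4:7,r5:3
c5: CDB Mul1=21; stall | r0:Add2,r1:9,r2:Mul2,r3:8,r4:7,r5:3
c6: stall | r0:Add2,r1:9,r2:Mul2,r3:8,r4:7,r5:3
c7: CDB Add1=-18; issue SUB r5<-Add1 | r0:Add2,r1:9,r2:Mul2,r3:8,r4:7,r5:Add1
c8: CDB Mul2=63; stall | r0:Add2,r1:9,r2:63,r3:8,r4:7,r5:Add1
c9: stall | r0:Add2,r1:9,r2:63,r3:8,r4:7,r5:Add1
c10: CDB Add1=54; issue SUB r0<-Add1 | r0:Add1,r1:9,r2:63,r3:8,r4:7,r5:54
c11: CDB Add2=-56; issue SUB r5<-Add2 | r0:Add1,r1:9,r2:63,r3:8,r4:7,r5:Add2
c12: issue MUL r4<-Mul1 | r0:Add1,r1:9,r2:63,r3:8,r4:Mul1,r5:Add2
c13: CDB Add1=110; issue SUB r0<-Add1 | r0:Add1,r1:9,r2:63,r3:8,r4:Mul1,r5:Add2
c14: - | r0:Add1,r1:9,r2:63,r3:8,r4:Mul1,r5:Add2

STATUS = TAG Add2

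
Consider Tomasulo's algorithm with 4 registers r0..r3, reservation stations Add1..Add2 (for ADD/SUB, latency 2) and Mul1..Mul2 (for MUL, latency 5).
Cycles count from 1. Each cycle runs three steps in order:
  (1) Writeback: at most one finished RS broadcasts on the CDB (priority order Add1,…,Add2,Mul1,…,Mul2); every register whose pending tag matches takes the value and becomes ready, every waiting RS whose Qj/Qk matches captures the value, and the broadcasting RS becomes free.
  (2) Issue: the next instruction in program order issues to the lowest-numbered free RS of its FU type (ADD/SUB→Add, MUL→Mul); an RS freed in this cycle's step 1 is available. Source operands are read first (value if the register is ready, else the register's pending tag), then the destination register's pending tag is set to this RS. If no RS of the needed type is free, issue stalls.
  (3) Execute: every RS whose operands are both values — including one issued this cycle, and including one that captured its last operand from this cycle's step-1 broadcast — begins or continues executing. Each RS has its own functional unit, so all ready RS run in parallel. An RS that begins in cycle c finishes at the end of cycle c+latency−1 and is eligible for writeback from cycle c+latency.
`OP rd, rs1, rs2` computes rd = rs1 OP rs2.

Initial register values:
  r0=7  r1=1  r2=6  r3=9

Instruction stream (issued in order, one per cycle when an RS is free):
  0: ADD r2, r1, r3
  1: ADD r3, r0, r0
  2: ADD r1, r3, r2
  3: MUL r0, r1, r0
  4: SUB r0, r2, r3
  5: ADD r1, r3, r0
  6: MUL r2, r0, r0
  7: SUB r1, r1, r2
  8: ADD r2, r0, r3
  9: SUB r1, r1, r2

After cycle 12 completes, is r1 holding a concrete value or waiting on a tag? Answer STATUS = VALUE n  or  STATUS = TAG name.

STATUS = TAG Add1

c1: issue ADD r2<-Add1 | r0:7,r1:1,r2:Add1,r3:9
c2: issue ADD r3<-Add2 | r0:7,r1:1,r2:Add1,r3:Add2
c3: CDB Add1=10; issue ADD r1<-Add1 | r0:7,r1:Add1,r2:10,r3:Add2
c4: CDB Add2=14; issue MUL r0<-Mul1 | r0:Mul1,r1:Add1,r2:10,r3:14
c5: issue SUB r0<-Add2 | r0:Add2,r1:Add1,r2:10,r3:14
c6: CDB Add1=24; issue ADD r1<-Add1 | r0:Add2,r1:Add1,r2:10,r3:14
c7: CDB Add2=-4; issue MUL r2<-Mul2 | r0:-4,r1:Add1,r2:Mul2,r3:14
c8: issue SUB r1<-Add2 | r0:-4,r1:Add2,r2:Mul2,r3:14
c9: CDB Add1=10; issue ADD r2<-Add1 | r0:-4,r1:Add2,r2:Add1,r3:14
c10: stall | r0:-4,r1:Add2,r2:Add1,r3:14
c11: CDB Add1=10; issue SUB r1<-Add1 | r0:-4,r1:Add1,r2:10,r3:14
c12: CDB Mul1=168 | r0:-4,r1:Add1,r2:10,r3:14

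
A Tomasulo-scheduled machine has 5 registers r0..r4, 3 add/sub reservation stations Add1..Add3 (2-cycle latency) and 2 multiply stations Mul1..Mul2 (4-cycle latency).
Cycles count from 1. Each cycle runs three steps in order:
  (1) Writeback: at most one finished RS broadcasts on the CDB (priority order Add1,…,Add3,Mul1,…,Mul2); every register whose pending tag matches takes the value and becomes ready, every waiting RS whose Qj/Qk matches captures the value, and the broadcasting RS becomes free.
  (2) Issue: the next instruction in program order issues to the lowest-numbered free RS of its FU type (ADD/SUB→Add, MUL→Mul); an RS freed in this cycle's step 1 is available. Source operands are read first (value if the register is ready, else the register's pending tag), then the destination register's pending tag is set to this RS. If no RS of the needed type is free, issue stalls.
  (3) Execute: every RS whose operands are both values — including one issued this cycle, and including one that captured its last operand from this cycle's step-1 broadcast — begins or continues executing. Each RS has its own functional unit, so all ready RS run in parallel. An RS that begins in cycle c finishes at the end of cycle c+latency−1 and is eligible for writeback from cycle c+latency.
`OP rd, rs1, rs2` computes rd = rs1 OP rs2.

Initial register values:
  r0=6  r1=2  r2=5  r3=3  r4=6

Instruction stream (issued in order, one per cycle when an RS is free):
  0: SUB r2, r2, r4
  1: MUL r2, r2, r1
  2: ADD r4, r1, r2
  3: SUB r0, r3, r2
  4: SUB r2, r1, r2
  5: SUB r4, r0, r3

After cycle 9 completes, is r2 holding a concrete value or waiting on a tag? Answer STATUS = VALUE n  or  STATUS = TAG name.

  c1: issue SUB r2<-Add1  regs: r0:6,r1:2,r2:Add1,r3:3,r4:6
  c2: issue MUL r2<-Mul1  regs: r0:6,r1:2,r2:Mul1,r3:3,r4:6
  c3: CDB Add1=-1; issue ADD r4<-Add1  regs: r0:6,r1:2,r2:Mul1,r3:3,r4:Add1
  c4: issue SUB r0<-Add2  regs: r0:Add2,r1:2,r2:Mul1,r3:3,r4:Add1
  c5: issue SUB r2<-Add3  regs: r0:Add2,r1:2,r2:Add3,r3:3,r4:Add1
  c6: stall  regs: r0:Add2,r1:2,r2:Add3,r3:3,r4:Add1
  c7: CDB Mul1=-2; stall  regs: r0:Add2,r1:2,r2:Add3,r3:3,r4:Add1
  c8: stall  regs: r0:Add2,r1:2,r2:Add3,r3:3,r4:Add1
  c9: CDB Add1=0; issue SUB r4<-Add1  regs: r0:Add2,r1:2,r2:Add3,r3:3,r4:Add1

STATUS = TAG Add3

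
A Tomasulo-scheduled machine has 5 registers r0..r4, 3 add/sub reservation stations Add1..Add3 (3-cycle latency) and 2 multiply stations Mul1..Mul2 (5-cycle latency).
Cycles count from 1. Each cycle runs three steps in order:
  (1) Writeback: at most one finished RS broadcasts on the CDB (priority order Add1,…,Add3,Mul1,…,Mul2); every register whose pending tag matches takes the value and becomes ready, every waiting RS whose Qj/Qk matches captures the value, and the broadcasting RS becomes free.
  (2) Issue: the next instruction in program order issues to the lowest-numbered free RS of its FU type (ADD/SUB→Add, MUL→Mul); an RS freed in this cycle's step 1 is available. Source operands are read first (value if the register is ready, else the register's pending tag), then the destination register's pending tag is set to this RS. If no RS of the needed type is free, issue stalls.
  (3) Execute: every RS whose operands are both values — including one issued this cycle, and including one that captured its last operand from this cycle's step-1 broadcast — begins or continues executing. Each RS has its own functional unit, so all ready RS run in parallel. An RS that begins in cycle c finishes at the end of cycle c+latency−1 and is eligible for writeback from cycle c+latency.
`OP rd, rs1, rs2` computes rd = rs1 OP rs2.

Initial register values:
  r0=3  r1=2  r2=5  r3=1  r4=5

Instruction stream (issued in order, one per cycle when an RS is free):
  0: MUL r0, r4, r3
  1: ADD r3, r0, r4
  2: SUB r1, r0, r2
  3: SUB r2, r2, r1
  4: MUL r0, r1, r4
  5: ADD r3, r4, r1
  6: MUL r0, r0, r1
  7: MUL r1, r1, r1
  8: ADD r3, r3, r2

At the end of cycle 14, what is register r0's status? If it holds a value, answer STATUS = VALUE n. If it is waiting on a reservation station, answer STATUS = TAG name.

  c1: issue MUL r0<-Mul1  regs: r0:Mul1,r1:2,r2:5,r3:1,r4:5
  c2: issue ADD r3<-Add1  regs: r0:Mul1,r1:2,r2:5,r3:Add1,r4:5
  c3: issue SUB r1<-Add2  regs: r0:Mul1,r1:Add2,r2:5,r3:Add1,r4:5
  c4: issue SUB r2<-Add3  regs: r0:Mul1,r1:Add2,r2:Add3,r3:Add1,r4:5
  c5: issue MUL r0<-Mul2  regs: r0:Mul2,r1:Add2,r2:Add3,r3:Add1,r4:5
  c6: CDB Mul1=5; stall  regs: r0:Mul2,r1:Add2,r2:Add3,r3:Add1,r4:5
  c7: stall  regs: r0:Mul2,r1:Add2,r2:Add3,r3:Add1,r4:5
  c8: stall  regs: r0:Mul2,r1:Add2,r2:Add3,r3:Add1,r4:5
  c9: CDB Add1=10; issue ADD r3<-Add1  regs: r0:Mul2,r1:Add2,r2:Add3,r3:Add1,r4:5
  c10: CDB Add2=0; issue MUL r0<-Mul1  regs: r0:Mul1,r1:0,r2:Add3,r3:Add1,r4:5
  c11: stall  regs: r0:Mul1,r1:0,r2:Add3,r3:Add1,r4:5
  c12: stall  regs: r0:Mul1,r1:0,r2:Add3,r3:Add1,r4:5
  c13: CDB Add1=5; stall  regs: r0:Mul1,r1:0,r2:Add3,r3:5,r4:5
  c14: CDB Add3=5; stall  regs: r0:Mul1,r1:0,r2:5,r3:5,r4:5

STATUS = TAG Mul1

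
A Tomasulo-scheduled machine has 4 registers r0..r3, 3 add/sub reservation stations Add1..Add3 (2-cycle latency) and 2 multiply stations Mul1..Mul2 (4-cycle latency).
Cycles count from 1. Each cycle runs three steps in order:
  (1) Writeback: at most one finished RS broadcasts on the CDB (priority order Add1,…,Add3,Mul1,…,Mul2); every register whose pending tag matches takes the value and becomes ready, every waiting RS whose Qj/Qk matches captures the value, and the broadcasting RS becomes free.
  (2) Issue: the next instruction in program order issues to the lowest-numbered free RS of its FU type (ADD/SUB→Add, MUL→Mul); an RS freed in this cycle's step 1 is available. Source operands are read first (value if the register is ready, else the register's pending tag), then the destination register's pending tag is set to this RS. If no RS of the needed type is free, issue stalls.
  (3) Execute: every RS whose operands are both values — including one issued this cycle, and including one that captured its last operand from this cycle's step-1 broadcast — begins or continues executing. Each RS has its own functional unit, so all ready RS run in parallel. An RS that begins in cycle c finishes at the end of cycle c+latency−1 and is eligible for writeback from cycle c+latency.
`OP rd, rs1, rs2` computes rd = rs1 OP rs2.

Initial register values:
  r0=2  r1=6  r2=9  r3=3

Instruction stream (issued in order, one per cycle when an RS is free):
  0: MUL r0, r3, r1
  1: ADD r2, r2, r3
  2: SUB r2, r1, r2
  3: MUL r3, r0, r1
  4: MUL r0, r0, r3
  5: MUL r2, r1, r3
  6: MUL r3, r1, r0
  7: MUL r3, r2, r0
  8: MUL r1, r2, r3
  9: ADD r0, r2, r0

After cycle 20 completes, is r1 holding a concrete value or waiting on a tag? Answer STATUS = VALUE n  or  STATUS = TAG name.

STATUS = TAG Mul1

c1: issue MUL r0<-Mul1 | r0:Mul1,r1:6,r2:9,r3:3
c2: issue ADD r2<-Add1 | r0:Mul1,r1:6,r2:Add1,r3:3
c3: issue SUB r2<-Add2 | r0:Mul1,r1:6,r2:Add2,r3:3
c4: CDB Add1=12; issue MUL r3<-Mul2 | r0:Mul1,r1:6,r2:Add2,r3:Mul2
c5: CDB Mul1=18; issue MUL r0<-Mul1 | r0:Mul1,r1:6,r2:Add2,r3:Mul2
c6: CDB Add2=-6; stall | r0:Mul1,r1:6,r2:-6,r3:Mul2
c7: stall | r0:Mul1,r1:6,r2:-6,r3:Mul2
c8: stall | r0:Mul1,r1:6,r2:-6,r3:Mul2
c9: CDB Mul2=108; issue MUL r2<-Mul2 | r0:Mul1,r1:6,r2:Mul2,r3:108
c10: stall | r0:Mul1,r1:6,r2:Mul2,r3:108
c11: stall | r0:Mul1,r1:6,r2:Mul2,r3:108
c12: stall | r0:Mul1,r1:6,r2:Mul2,r3:108
c13: CDB Mul1=1944; issue MUL r3<-Mul1 | r0:1944,r1:6,r2:Mul2,r3:Mul1
c14: CDB Mul2=648; issue MUL r3<-Mul2 | r0:1944,r1:6,r2:648,r3:Mul2
c15: stall | r0:1944,r1:6,r2:648,r3:Mul2
c16: stall | r0:1944,r1:6,r2:648,r3:Mul2
c17: CDB Mul1=11664; issue MUL r1<-Mul1 | r0:1944,r1:Mul1,r2:648,r3:Mul2
c18: CDB Mul2=1259712; issue ADD r0<-Add1 | r0:Add1,r1:Mul1,r2:648,r3:1259712
c19: - | r0:Add1,r1:Mul1,r2:648,r3:1259712
c20: CDB Add1=2592 | r0:2592,r1:Mul1,r2:648,r3:1259712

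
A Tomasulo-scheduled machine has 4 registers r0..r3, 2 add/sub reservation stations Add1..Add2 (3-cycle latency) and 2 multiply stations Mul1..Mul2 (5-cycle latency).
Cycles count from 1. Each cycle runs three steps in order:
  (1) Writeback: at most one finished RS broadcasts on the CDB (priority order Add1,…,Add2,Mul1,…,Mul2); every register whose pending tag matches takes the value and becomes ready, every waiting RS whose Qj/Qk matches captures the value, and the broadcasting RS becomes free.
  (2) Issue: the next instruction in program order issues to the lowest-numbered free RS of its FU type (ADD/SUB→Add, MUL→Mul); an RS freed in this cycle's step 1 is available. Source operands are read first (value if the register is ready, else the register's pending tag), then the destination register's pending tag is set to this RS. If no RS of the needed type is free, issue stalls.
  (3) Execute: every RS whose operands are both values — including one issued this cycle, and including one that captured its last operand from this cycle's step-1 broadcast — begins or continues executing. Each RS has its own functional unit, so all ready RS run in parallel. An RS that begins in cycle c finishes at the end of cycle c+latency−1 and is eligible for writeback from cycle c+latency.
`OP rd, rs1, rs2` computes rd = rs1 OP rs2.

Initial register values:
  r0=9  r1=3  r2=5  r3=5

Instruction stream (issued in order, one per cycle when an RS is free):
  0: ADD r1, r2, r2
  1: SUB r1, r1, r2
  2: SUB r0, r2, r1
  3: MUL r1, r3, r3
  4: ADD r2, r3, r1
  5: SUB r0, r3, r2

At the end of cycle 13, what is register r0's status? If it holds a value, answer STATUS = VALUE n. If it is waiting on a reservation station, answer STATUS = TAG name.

cycle 1: issue ADD r1<-Add1 // r0:9,r1:Add1,r2:5,r3:5
cycle 2: issue SUB r1<-Add2 // r0:9,r1:Add2,r2:5,r3:5
cycle 3: stall // r0:9,r1:Add2,r2:5,r3:5
cycle 4: CDB Add1=10; issue SUB r0<-Add1 // r0:Add1,r1:Add2,r2:5,r3:5
cycle 5: issue MUL r1<-Mul1 // r0:Add1,r1:Mul1,r2:5,r3:5
cycle 6: stall // r0:Add1,r1:Mul1,r2:5,r3:5
cycle 7: CDB Add2=5; issue ADD r2<-Add2 // r0:Add1,r1:Mul1,r2:Add2,r3:5
cycle 8: stall // r0:Add1,r1:Mul1,r2:Add2,r3:5
cycle 9: stall // r0:Add1,r1:Mul1,r2:Add2,r3:5
cycle 10: CDB Add1=0; issue SUB r0<-Add1 // r0:Add1,r1:Mul1,r2:Add2,r3:5
cycle 11: CDB Mul1=25 // r0:Add1,r1:25,r2:Add2,r3:5
cycle 12: - // r0:Add1,r1:25,r2:Add2,r3:5
cycle 13: - // r0:Add1,r1:25,r2:Add2,r3:5

STATUS = TAG Add1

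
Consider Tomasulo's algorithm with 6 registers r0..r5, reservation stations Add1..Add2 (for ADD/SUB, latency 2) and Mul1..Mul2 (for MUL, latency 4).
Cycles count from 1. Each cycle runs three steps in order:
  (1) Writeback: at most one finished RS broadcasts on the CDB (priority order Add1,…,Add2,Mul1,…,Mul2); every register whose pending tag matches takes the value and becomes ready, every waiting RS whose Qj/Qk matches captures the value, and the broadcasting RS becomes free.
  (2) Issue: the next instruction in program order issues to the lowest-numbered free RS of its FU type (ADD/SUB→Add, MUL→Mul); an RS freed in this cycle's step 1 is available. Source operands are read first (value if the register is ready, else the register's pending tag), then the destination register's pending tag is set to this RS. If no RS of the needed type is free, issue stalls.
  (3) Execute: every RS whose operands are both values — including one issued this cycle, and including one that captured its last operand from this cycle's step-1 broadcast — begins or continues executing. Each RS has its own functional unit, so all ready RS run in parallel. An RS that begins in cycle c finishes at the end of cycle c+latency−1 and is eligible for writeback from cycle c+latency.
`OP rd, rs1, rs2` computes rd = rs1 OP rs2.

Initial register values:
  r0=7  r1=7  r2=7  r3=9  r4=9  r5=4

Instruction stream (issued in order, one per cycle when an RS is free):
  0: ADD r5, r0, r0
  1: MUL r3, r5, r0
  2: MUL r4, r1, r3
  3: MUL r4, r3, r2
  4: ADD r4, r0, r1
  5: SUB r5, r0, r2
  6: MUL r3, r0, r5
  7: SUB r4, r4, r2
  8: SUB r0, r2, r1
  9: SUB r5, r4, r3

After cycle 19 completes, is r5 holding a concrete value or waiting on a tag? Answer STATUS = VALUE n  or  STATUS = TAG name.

c1: issue ADD r5<-Add1 | r0:7,r1:7,r2:7,r3:9,r4:9,r5:Add1
c2: issue MUL r3<-Mul1 | r0:7,r1:7,r2:7,r3:Mul1,r4:9,r5:Add1
c3: CDB Add1=14; issue MUL r4<-Mul2 | r0:7,r1:7,r2:7,r3:Mul1,r4:Mul2,r5:14
c4: stall | r0:7,r1:7,r2:7,r3:Mul1,r4:Mul2,r5:14
c5: stall | r0:7,r1:7,r2:7,r3:Mul1,r4:Mul2,r5:14
c6: stall | r0:7,r1:7,r2:7,r3:Mul1,r4:Mul2,r5:14
c7: CDB Mul1=98; issue MUL r4<-Mul1 | r0:7,r1:7,r2:7,r3:98,r4:Mul1,r5:14
c8: issue ADD r4<-Add1 | r0:7,r1:7,r2:7,r3:98,r4:Add1,r5:14
c9: issue SUB r5<-Add2 | r0:7,r1:7,r2:7,r3:98,r4:Add1,r5:Add2
c10: CDB Add1=14; stall | r0:7,r1:7,r2:7,r3:98,r4:14,r5:Add2
c11: CDB Add2=0; stall | r0:7,r1:7,r2:7,r3:98,r4:14,r5:0
c12: CDB Mul1=686; issue MUL r3<-Mul1 | r0:7,r1:7,r2:7,r3:Mul1,r4:14,r5:0
c13: CDB Mul2=686; issue SUB r4<-Add1 | r0:7,r1:7,r2:7,r3:Mul1,r4:Add1,r5:0
c14: issue SUB r0<-Add2 | r0:Add2,r1:7,r2:7,r3:Mul1,r4:Add1,r5:0
c15: CDB Add1=7; issue SUB r5<-Add1 | r0:Add2,r1:7,r2:7,r3:Mul1,r4:7,r5:Add1
c16: CDB Add2=0 | r0:0,r1:7,r2:7,r3:Mul1,r4:7,r5:Add1
c17: CDB Mul1=0 | r0:0,r1:7,r2:7,r3:0,r4:7,r5:Add1
c18: - | r0:0,r1:7,r2:7,r3:0,r4:7,r5:Add1
c19: CDB Add1=7 | r0:0,r1:7,r2:7,r3:0,r4:7,r5:7

STATUS = VALUE 7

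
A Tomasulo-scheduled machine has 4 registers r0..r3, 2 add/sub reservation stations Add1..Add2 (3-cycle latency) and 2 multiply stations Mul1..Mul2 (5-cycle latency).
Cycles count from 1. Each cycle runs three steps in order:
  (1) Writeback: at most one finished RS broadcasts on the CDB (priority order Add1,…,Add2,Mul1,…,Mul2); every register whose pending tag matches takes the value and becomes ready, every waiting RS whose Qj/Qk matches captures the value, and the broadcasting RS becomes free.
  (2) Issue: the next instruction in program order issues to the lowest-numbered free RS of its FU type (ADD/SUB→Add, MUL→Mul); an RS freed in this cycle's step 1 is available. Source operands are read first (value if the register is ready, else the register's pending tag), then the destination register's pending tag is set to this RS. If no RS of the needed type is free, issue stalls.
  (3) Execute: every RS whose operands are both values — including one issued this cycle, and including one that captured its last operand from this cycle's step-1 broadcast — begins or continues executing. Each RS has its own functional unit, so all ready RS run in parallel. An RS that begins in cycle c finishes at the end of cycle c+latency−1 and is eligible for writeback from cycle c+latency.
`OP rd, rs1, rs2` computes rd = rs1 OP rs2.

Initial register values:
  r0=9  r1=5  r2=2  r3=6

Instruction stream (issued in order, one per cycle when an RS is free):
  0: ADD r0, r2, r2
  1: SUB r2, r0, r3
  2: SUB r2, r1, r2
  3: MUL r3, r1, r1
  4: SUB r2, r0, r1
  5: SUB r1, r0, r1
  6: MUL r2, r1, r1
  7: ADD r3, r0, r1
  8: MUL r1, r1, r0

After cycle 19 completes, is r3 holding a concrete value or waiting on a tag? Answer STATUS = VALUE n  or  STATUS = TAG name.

STATUS = VALUE 3

  c1: issue ADD r0<-Add1  regs: r0:Add1,r1:5,r2:2,r3:6
  c2: issue SUB r2<-Add2  regs: r0:Add1,r1:5,r2:Add2,r3:6
  c3: stall  regs: r0:Add1,r1:5,r2:Add2,r3:6
  c4: CDB Add1=4; issue SUB r2<-Add1  regs: r0:4,r1:5,r2:Add1,r3:6
  c5: issue MUL r3<-Mul1  regs: r0:4,r1:5,r2:Add1,r3:Mul1
  c6: stall  regs: r0:4,r1:5,r2:Add1,r3:Mul1
  c7: CDB Add2=-2; issue SUB r2<-Add2  regs: r0:4,r1:5,r2:Add2,r3:Mul1
  c8: stall  regs: r0:4,r1:5,r2:Add2,r3:Mul1
  c9: stall  regs: r0:4,r1:5,r2:Add2,r3:Mul1
  c10: CDB Add1=7; issue SUB r1<-Add1  regs: r0:4,r1:Add1,r2:Add2,r3:Mul1
  c11: CDB Add2=-1; issue MUL r2<-Mul2  regs: r0:4,r1:Add1,r2:Mul2,r3:Mul1
  c12: CDB Mul1=25; issue ADD r3<-Add2  regs: r0:4,r1:Add1,r2:Mul2,r3:Add2
  c13: CDB Add1=-1; issue MUL r1<-Mul1  regs: r0:4,r1:Mul1,r2:Mul2,r3:Add2
  c14: -  regs: r0:4,r1:Mul1,r2:Mul2,r3:Add2
  c15: -  regs: r0:4,r1:Mul1,r2:Mul2,r3:Add2
  c16: CDB Add2=3  regs: r0:4,r1:Mul1,r2:Mul2,r3:3
  c17: -  regs: r0:4,r1:Mul1,r2:Mul2,r3:3
  c18: CDB Mul1=-4  regs: r0:4,r1:-4,r2:Mul2,r3:3
  c19: CDB Mul2=1  regs: r0:4,r1:-4,r2:1,r3:3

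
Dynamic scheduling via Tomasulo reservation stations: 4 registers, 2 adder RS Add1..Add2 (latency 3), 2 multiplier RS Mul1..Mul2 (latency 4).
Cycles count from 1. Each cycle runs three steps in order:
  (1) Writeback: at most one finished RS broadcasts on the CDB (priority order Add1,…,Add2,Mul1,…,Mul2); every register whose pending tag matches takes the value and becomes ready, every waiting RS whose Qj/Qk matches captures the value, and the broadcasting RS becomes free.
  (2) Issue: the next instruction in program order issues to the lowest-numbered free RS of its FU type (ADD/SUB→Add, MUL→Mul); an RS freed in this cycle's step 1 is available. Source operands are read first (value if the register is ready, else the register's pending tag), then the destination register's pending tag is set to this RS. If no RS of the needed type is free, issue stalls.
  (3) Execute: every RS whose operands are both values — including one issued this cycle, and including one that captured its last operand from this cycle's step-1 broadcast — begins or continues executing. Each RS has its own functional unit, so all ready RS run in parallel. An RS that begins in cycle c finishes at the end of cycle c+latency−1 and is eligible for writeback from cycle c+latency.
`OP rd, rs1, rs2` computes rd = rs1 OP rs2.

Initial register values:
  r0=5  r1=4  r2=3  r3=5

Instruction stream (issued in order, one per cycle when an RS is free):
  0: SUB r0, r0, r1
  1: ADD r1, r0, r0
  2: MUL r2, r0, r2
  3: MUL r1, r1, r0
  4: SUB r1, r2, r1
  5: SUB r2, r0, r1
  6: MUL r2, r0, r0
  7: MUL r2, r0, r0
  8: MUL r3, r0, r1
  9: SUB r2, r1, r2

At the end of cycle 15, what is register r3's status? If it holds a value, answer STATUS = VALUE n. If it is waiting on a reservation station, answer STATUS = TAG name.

cycle 1: issue SUB r0<-Add1 // r0:Add1,r1:4,r2:3,r3:5
cycle 2: issue ADD r1<-Add2 // r0:Add1,r1:Add2,r2:3,r3:5
cycle 3: issue MUL r2<-Mul1 // r0:Add1,r1:Add2,r2:Mul1,r3:5
cycle 4: CDB Add1=1; issue MUL r1<-Mul2 // r0:1,r1:Mul2,r2:Mul1,r3:5
cycle 5: issue SUB r1<-Add1 // r0:1,r1:Add1,r2:Mul1,r3:5
cycle 6: stall // r0:1,r1:Add1,r2:Mul1,r3:5
cycle 7: CDB Add2=2; issue SUB r2<-Add2 // r0:1,r1:Add1,r2:Add2,r3:5
cycle 8: CDB Mul1=3; issue MUL r2<-Mul1 // r0:1,r1:Add1,r2:Mul1,r3:5
cycle 9: stall // r0:1,r1:Add1,r2:Mul1,r3:5
cycle 10: stall // r0:1,r1:Add1,r2:Mul1,r3:5
cycle 11: CDB Mul2=2; issue MUL r2<-Mul2 // r0:1,r1:Add1,r2:Mul2,r3:5
cycle 12: CDB Mul1=1; issue MUL r3<-Mul1 // r0:1,r1:Add1,r2:Mul2,r3:Mul1
cycle 13: stall // r0:1,r1:Add1,r2:Mul2,r3:Mul1
cycle 14: CDB Add1=1; issue SUB r2<-Add1 // r0:1,r1:1,r2:Add1,r3:Mul1
cycle 15: CDB Mul2=1 // r0:1,r1:1,r2:Add1,r3:Mul1

STATUS = TAG Mul1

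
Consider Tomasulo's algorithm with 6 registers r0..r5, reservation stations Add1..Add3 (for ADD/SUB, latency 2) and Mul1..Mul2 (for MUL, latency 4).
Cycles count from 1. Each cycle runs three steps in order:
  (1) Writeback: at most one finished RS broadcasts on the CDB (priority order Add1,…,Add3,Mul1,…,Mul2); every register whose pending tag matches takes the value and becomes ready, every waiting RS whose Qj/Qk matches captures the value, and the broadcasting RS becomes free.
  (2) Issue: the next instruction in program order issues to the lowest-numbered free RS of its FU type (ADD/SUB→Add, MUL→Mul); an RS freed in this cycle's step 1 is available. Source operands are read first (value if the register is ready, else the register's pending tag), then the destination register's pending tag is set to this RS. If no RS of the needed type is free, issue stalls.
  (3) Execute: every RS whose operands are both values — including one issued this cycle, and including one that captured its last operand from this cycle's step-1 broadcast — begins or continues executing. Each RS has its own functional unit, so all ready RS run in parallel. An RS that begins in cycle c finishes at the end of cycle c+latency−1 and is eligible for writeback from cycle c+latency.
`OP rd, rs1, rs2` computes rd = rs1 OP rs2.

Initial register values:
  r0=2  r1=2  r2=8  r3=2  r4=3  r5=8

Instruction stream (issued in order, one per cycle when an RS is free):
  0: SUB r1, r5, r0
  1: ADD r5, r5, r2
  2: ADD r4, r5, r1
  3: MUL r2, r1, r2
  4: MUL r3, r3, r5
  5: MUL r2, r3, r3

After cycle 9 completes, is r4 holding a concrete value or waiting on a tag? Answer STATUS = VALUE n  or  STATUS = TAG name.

c1: issue SUB r1<-Add1 | r0:2,r1:Add1,r2:8,r3:2,r4:3,r5:8
c2: issue ADD r5<-Add2 | r0:2,r1:Add1,r2:8,r3:2,r4:3,r5:Add2
c3: CDB Add1=6; issue ADD r4<-Add1 | r0:2,r1:6,r2:8,r3:2,r4:Add1,r5:Add2
c4: CDB Add2=16; issue MUL r2<-Mul1 | r0:2,r1:6,r2:Mul1,r3:2,r4:Add1,r5:16
c5: issue MUL r3<-Mul2 | r0:2,r1:6,r2:Mul1,r3:Mul2,r4:Add1,r5:16
c6: CDB Add1=22; stall | r0:2,r1:6,r2:Mul1,r3:Mul2,r4:22,r5:16
c7: stall | r0:2,r1:6,r2:Mul1,r3:Mul2,r4:22,r5:16
c8: CDB Mul1=48; issue MUL r2<-Mul1 | r0:2,r1:6,r2:Mul1,r3:Mul2,r4:22,r5:16
c9: CDB Mul2=32 | r0:2,r1:6,r2:Mul1,r3:32,r4:22,r5:16

STATUS = VALUE 22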